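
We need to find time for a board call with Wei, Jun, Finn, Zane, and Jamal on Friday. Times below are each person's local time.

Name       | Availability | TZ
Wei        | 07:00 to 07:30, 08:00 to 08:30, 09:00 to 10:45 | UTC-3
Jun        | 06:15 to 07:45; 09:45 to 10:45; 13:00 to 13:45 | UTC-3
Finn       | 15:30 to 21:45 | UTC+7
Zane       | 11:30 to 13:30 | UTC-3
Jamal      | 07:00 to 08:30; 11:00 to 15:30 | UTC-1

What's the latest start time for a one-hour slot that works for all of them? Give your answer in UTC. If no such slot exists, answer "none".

Wei in UTC: 10:00-10:30, 11:00-11:30, 12:00-13:45 (add 3h to convert from UTC-3).
Jun in UTC: 09:15-10:45, 12:45-13:45, 16:00-16:45 (add 3h to convert from UTC-3).
Finn in UTC: 08:30-14:45 (subtract 7h to convert from UTC+7).
Zane in UTC: 14:30-16:30 (add 3h to convert from UTC-3).
Jamal in UTC: 08:00-09:30, 12:00-16:30 (add 1h to convert from UTC-1).
Wei ∩ Jun: 10:00-10:30, 12:45-13:45.
Wei ∩ Jun ∩ Finn: 10:00-10:30, 12:45-13:45.
Wei ∩ Jun ∩ Finn ∩ Zane: ∅.
Wei ∩ Jun ∩ Finn ∩ Zane ∩ Jamal: ∅.
There is no time when everyone is free.
No common window is at least 60 minutes long.

none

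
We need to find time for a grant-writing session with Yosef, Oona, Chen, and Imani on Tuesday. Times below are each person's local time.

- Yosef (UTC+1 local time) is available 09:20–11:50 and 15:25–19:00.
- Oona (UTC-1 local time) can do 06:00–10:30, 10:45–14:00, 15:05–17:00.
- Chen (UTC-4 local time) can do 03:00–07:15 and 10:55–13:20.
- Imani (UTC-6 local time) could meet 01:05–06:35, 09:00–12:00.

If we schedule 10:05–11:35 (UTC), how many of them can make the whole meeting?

Yosef in UTC: 08:20-10:50, 14:25-18:00 (subtract 1h to convert from UTC+1).
Oona in UTC: 07:00-11:30, 11:45-15:00, 16:05-18:00 (add 1h to convert from UTC-1).
Chen in UTC: 07:00-11:15, 14:55-17:20 (add 4h to convert from UTC-4).
Imani in UTC: 07:05-12:35, 15:00-18:00 (add 6h to convert from UTC-6).
Imani can make the full 10:05-11:35 slot — that's 1.

1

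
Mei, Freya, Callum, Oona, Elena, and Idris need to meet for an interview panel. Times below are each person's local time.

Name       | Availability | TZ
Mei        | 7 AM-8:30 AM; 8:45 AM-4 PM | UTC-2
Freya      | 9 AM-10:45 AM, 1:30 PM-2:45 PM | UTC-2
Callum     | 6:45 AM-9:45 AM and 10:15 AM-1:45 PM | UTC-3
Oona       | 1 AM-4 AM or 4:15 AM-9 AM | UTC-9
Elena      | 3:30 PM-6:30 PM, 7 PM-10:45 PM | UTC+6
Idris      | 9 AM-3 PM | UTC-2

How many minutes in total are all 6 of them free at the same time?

Mei in UTC: 09:00-10:30, 10:45-18:00 (add 2h to convert from UTC-2).
Freya in UTC: 11:00-12:45, 15:30-16:45 (add 2h to convert from UTC-2).
Callum in UTC: 09:45-12:45, 13:15-16:45 (add 3h to convert from UTC-3).
Oona in UTC: 10:00-13:00, 13:15-18:00 (add 9h to convert from UTC-9).
Elena in UTC: 09:30-12:30, 13:00-16:45 (subtract 6h to convert from UTC+6).
Idris in UTC: 11:00-17:00 (add 2h to convert from UTC-2).
Mei ∩ Freya: 11:00-12:45, 15:30-16:45.
Mei ∩ Freya ∩ Callum: 11:00-12:45, 15:30-16:45.
Mei ∩ Freya ∩ Callum ∩ Oona: 11:00-12:45, 15:30-16:45.
Mei ∩ Freya ∩ Callum ∩ Oona ∩ Elena: 11:00-12:30, 15:30-16:45.
Mei ∩ Freya ∩ Callum ∩ Oona ∩ Elena ∩ Idris: 11:00-12:30, 15:30-16:45.
Summing the common windows: 90 + 75 = 165 minutes.

165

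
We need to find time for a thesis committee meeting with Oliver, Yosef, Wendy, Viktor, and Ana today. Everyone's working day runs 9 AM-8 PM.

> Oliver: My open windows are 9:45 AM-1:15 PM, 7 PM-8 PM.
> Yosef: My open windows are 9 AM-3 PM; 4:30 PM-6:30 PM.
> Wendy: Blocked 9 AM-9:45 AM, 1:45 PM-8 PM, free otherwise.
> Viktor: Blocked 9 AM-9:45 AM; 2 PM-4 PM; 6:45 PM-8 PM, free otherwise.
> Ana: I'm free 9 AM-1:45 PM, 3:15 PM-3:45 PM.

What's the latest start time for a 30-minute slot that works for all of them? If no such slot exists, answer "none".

Oliver free: 09:45-13:15, 19:00-20:00.
Yosef free: 09:00-15:00, 16:30-18:30.
Wendy free: 09:45-13:45 (invert busy blocks within the working day).
Viktor free: 09:45-14:00, 16:00-18:45 (invert busy blocks within the working day).
Ana free: 09:00-13:45, 15:15-15:45.
Oliver ∩ Yosef: 09:45-13:15.
Oliver ∩ Yosef ∩ Wendy: 09:45-13:15.
Oliver ∩ Yosef ∩ Wendy ∩ Viktor: 09:45-13:15.
Oliver ∩ Yosef ∩ Wendy ∩ Viktor ∩ Ana: 09:45-13:15.
The last common window of at least 30 minutes is 09:45-13:15; a 30-minute meeting can start as late as 12:45 and still end by 13:15.

12:45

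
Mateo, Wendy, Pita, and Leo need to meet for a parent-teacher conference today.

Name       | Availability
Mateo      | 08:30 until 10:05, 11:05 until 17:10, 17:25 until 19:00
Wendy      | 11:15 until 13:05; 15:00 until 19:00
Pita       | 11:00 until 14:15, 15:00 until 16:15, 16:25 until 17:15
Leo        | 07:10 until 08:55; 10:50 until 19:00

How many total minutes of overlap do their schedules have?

230

Mateo ∩ Wendy: 11:15-13:05, 15:00-17:10, 17:25-19:00.
Mateo ∩ Wendy ∩ Pita: 11:15-13:05, 15:00-16:15, 16:25-17:10.
Mateo ∩ Wendy ∩ Pita ∩ Leo: 11:15-13:05, 15:00-16:15, 16:25-17:10.
So the common availability across everyone is 11:15-13:05, 15:00-16:15, 16:25-17:10.
Summing the common windows: 110 + 75 + 45 = 230 minutes.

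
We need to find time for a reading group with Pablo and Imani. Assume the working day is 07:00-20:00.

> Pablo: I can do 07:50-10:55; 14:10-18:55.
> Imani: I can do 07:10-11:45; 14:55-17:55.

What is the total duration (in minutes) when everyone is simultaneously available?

Pablo ∩ Imani: 07:50-10:55, 14:55-17:55.
Summing the common windows: 185 + 180 = 365 minutes.

365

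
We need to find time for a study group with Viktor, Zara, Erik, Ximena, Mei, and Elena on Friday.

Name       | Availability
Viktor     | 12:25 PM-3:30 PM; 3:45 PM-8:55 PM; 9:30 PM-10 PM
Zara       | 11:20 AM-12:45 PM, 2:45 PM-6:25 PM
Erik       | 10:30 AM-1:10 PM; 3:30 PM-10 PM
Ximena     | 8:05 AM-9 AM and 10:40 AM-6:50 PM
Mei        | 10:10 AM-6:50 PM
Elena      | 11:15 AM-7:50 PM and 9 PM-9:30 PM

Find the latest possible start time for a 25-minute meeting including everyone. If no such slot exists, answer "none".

18:00

Viktor ∩ Zara: 12:25-12:45, 14:45-15:30, 15:45-18:25.
Viktor ∩ Zara ∩ Erik: 12:25-12:45, 15:45-18:25.
Viktor ∩ Zara ∩ Erik ∩ Ximena: 12:25-12:45, 15:45-18:25.
Viktor ∩ Zara ∩ Erik ∩ Ximena ∩ Mei: 12:25-12:45, 15:45-18:25.
Viktor ∩ Zara ∩ Erik ∩ Ximena ∩ Mei ∩ Elena: 12:25-12:45, 15:45-18:25.
The last common window of at least 25 minutes is 15:45-18:25; a 25-minute meeting can start as late as 18:00 and still end by 18:25.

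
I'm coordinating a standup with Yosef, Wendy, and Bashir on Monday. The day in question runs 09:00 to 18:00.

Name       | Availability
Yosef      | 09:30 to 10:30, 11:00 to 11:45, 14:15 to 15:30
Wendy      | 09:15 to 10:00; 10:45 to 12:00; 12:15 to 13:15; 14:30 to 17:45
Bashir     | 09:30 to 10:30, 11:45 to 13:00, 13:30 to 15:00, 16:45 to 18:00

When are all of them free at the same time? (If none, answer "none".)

Yosef ∩ Wendy: 09:30-10:00, 11:00-11:45, 14:30-15:30.
Yosef ∩ Wendy ∩ Bashir: 09:30-10:00, 14:30-15:00.

09:30-10:00, 14:30-15:00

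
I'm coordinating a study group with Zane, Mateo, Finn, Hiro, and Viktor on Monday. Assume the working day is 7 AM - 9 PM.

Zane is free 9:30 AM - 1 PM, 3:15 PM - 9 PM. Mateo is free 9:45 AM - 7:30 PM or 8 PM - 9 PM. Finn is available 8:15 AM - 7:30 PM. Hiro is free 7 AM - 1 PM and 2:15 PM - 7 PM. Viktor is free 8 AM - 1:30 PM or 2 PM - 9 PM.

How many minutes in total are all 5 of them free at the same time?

420

Zane ∩ Mateo: 09:45-13:00, 15:15-19:30, 20:00-21:00.
Zane ∩ Mateo ∩ Finn: 09:45-13:00, 15:15-19:30.
Zane ∩ Mateo ∩ Finn ∩ Hiro: 09:45-13:00, 15:15-19:00.
Zane ∩ Mateo ∩ Finn ∩ Hiro ∩ Viktor: 09:45-13:00, 15:15-19:00.
Those are the intersection windows.
Summing the common windows: 195 + 225 = 420 minutes.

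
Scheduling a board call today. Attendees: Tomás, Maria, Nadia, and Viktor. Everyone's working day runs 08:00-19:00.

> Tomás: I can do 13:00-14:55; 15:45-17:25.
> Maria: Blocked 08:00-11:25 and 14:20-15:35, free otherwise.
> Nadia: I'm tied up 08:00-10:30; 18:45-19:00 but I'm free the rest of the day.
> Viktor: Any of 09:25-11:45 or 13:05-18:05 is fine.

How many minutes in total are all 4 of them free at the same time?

175

Tomás free: 13:00-14:55, 15:45-17:25.
Maria free: 11:25-14:20, 15:35-19:00 (invert busy blocks within the working day).
Nadia free: 10:30-18:45 (invert busy blocks within the working day).
Viktor free: 09:25-11:45, 13:05-18:05.
Tomás ∩ Maria: 13:00-14:20, 15:45-17:25.
Tomás ∩ Maria ∩ Nadia: 13:00-14:20, 15:45-17:25.
Tomás ∩ Maria ∩ Nadia ∩ Viktor: 13:05-14:20, 15:45-17:25.
Summing the common windows: 75 + 100 = 175 minutes.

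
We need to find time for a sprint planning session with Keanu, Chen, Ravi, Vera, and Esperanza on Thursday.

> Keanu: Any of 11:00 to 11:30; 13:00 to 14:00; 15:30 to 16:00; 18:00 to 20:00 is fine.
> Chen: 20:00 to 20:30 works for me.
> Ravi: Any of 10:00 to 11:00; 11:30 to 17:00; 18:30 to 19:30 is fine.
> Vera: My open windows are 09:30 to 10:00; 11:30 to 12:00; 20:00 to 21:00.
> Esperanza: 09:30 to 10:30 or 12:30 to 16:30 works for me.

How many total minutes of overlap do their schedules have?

Keanu ∩ Chen: ∅.
Keanu ∩ Chen ∩ Ravi: ∅.
Keanu ∩ Chen ∩ Ravi ∩ Vera: ∅.
Keanu ∩ Chen ∩ Ravi ∩ Vera ∩ Esperanza: ∅.
There is no time when everyone is free.
There is no common window, so the total is 0 minutes.

0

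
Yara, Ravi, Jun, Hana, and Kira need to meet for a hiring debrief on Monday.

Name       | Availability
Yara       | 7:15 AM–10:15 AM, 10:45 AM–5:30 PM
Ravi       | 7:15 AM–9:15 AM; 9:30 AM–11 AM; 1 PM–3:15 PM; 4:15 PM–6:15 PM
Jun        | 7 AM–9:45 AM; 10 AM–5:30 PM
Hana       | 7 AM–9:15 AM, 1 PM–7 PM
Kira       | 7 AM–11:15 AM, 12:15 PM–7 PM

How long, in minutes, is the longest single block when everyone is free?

135

Yara ∩ Ravi: 07:15-09:15, 09:30-10:15, 10:45-11:00, 13:00-15:15, 16:15-17:30.
Yara ∩ Ravi ∩ Jun: 07:15-09:15, 09:30-09:45, 10:00-10:15, 10:45-11:00, 13:00-15:15, 16:15-17:30.
Yara ∩ Ravi ∩ Jun ∩ Hana: 07:15-09:15, 13:00-15:15, 16:15-17:30.
Yara ∩ Ravi ∩ Jun ∩ Hana ∩ Kira: 07:15-09:15, 13:00-15:15, 16:15-17:30.
The longest is 13:00-15:15 at 135 minutes.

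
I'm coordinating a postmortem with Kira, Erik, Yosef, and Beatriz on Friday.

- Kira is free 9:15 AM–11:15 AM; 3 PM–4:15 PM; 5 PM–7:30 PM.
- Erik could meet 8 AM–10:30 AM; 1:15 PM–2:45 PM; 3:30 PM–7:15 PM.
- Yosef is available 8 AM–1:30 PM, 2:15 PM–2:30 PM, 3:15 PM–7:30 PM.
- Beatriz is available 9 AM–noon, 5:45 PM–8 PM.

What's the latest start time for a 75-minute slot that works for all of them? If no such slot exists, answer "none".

Kira ∩ Erik: 09:15-10:30, 15:30-16:15, 17:00-19:15.
Kira ∩ Erik ∩ Yosef: 09:15-10:30, 15:30-16:15, 17:00-19:15.
Kira ∩ Erik ∩ Yosef ∩ Beatriz: 09:15-10:30, 17:45-19:15.
The last common window of at least 75 minutes is 17:45-19:15; a 75-minute meeting can start as late as 18:00 and still end by 19:15.

18:00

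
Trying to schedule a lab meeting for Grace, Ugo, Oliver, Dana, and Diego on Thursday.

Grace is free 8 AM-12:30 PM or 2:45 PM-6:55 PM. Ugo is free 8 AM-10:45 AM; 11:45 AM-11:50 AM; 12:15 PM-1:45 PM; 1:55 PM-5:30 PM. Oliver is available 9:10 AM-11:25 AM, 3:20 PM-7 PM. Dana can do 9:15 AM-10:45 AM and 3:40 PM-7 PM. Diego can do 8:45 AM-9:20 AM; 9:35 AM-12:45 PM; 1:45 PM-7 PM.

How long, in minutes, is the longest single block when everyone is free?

110

Grace ∩ Ugo: 08:00-10:45, 11:45-11:50, 12:15-12:30, 14:45-17:30.
Grace ∩ Ugo ∩ Oliver: 09:10-10:45, 15:20-17:30.
Grace ∩ Ugo ∩ Oliver ∩ Dana: 09:15-10:45, 15:40-17:30.
Grace ∩ Ugo ∩ Oliver ∩ Dana ∩ Diego: 09:15-09:20, 09:35-10:45, 15:40-17:30.
So the common availability across everyone is 09:15-09:20, 09:35-10:45, 15:40-17:30.
The longest is 15:40-17:30 at 110 minutes.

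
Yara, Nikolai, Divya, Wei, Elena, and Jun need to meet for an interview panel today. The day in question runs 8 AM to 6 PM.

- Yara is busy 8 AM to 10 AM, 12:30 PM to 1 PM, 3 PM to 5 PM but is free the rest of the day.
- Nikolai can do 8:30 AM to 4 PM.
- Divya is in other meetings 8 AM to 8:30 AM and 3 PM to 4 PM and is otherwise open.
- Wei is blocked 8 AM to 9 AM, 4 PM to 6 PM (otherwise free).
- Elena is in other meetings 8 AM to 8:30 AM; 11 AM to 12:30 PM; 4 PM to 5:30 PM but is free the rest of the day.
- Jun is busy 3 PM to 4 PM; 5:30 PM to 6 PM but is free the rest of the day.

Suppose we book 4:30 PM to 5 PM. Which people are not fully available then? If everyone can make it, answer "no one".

Yara free: 10:00-12:30, 13:00-15:00, 17:00-18:00 (invert busy blocks within the working day).
Nikolai free: 08:30-16:00.
Divya free: 08:30-15:00, 16:00-18:00 (invert busy blocks within the working day).
Wei free: 09:00-16:00 (invert busy blocks within the working day).
Elena free: 08:30-11:00, 12:30-16:00, 17:30-18:00 (invert busy blocks within the working day).
Jun free: 08:00-15:00, 16:00-17:30 (invert busy blocks within the working day).
Yara: not fully free for 16:30-17:00. Nikolai: not fully free for 16:30-17:00. Divya: free for 16:30-17:00. Wei: not fully free for 16:30-17:00. Elena: not fully free for 16:30-17:00. Jun: free for 16:30-17:00.

Elena, Nikolai, Wei, Yara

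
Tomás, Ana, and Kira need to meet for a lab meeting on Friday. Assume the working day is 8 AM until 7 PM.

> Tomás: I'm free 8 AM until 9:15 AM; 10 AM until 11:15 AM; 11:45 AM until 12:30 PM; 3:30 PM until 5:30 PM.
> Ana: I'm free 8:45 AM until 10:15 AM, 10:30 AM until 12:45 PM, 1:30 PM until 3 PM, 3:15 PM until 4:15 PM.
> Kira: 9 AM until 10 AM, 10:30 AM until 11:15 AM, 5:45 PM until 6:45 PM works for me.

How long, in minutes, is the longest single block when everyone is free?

Tomás ∩ Ana: 08:45-09:15, 10:00-10:15, 10:30-11:15, 11:45-12:30, 15:30-16:15.
Tomás ∩ Ana ∩ Kira: 09:00-09:15, 10:30-11:15.
The longest is 10:30-11:15 at 45 minutes.

45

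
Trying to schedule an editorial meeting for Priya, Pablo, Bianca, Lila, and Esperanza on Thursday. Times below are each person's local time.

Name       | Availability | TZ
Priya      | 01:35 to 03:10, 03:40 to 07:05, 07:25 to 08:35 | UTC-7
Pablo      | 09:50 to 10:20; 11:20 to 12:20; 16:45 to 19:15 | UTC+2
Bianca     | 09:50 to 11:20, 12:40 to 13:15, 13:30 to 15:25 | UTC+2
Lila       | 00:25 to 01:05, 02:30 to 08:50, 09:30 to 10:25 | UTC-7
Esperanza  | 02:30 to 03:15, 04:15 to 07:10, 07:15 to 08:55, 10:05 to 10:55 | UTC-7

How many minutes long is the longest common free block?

0

Priya in UTC: 08:35-10:10, 10:40-14:05, 14:25-15:35 (add 7h to convert from UTC-7).
Pablo in UTC: 07:50-08:20, 09:20-10:20, 14:45-17:15 (subtract 2h to convert from UTC+2).
Bianca in UTC: 07:50-09:20, 10:40-11:15, 11:30-13:25 (subtract 2h to convert from UTC+2).
Lila in UTC: 07:25-08:05, 09:30-15:50, 16:30-17:25 (add 7h to convert from UTC-7).
Esperanza in UTC: 09:30-10:15, 11:15-14:10, 14:15-15:55, 17:05-17:55 (add 7h to convert from UTC-7).
Priya ∩ Pablo: 09:20-10:10, 14:45-15:35.
Priya ∩ Pablo ∩ Bianca: ∅.
Priya ∩ Pablo ∩ Bianca ∩ Lila: ∅.
Priya ∩ Pablo ∩ Bianca ∩ Lila ∩ Esperanza: ∅.
There is no time when everyone is free.
No common window exists, so the longest block is 0 minutes.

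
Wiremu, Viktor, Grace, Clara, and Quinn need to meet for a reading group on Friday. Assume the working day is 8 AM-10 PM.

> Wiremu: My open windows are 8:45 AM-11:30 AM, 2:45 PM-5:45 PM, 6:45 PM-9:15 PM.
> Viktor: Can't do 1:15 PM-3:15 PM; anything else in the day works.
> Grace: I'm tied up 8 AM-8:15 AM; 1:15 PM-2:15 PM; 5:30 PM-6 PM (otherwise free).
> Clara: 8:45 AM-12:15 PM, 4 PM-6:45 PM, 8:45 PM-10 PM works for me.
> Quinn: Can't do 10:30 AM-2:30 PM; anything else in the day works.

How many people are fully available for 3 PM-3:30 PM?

3

Wiremu free: 08:45-11:30, 14:45-17:45, 18:45-21:15.
Viktor free: 08:00-13:15, 15:15-22:00 (invert busy blocks within the working day).
Grace free: 08:15-13:15, 14:15-17:30, 18:00-22:00 (invert busy blocks within the working day).
Clara free: 08:45-12:15, 16:00-18:45, 20:45-22:00.
Quinn free: 08:00-10:30, 14:30-22:00 (invert busy blocks within the working day).
Wiremu, Grace, and Quinn can make the full 15:00-15:30 slot — that's 3.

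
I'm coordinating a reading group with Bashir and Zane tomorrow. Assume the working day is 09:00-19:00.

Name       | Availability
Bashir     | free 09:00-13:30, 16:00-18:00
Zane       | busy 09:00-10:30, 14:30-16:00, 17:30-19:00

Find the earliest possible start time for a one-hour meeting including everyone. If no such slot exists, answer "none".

Bashir free: 09:00-13:30, 16:00-18:00.
Zane free: 10:30-14:30, 16:00-17:30 (invert busy blocks within the working day).
Bashir ∩ Zane: 10:30-13:30, 16:00-17:30.
So the common availability across everyone is 10:30-13:30, 16:00-17:30.
The first common window of at least 60 minutes is 10:30-13:30, so the earliest start is 10:30.

10:30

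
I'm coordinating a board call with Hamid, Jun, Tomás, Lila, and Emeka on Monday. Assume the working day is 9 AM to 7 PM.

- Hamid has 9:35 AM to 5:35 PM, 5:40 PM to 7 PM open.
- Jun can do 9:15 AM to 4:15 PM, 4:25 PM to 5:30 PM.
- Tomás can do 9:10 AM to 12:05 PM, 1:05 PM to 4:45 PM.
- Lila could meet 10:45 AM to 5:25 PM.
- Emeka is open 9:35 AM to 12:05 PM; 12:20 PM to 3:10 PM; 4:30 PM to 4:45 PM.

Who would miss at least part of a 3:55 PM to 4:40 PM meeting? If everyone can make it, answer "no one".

Emeka, Jun

Hamid: free for 15:55-16:40. Jun: not fully free for 15:55-16:40. Tomás: free for 15:55-16:40. Lila: free for 15:55-16:40. Emeka: not fully free for 15:55-16:40.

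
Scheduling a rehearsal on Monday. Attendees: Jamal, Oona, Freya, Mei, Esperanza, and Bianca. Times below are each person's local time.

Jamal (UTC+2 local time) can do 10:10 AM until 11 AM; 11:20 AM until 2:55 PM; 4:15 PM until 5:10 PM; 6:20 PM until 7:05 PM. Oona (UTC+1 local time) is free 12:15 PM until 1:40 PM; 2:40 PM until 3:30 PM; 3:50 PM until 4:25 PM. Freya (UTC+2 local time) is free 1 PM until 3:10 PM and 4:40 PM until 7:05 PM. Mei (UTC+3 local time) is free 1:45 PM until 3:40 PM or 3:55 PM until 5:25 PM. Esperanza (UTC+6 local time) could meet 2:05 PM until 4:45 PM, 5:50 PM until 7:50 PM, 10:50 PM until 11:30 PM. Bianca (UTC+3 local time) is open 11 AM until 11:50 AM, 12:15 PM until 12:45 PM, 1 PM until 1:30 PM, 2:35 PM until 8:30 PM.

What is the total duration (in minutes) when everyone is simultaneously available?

Jamal in UTC: 08:10-09:00, 09:20-12:55, 14:15-15:10, 16:20-17:05 (subtract 2h to convert from UTC+2).
Oona in UTC: 11:15-12:40, 13:40-14:30, 14:50-15:25 (subtract 1h to convert from UTC+1).
Freya in UTC: 11:00-13:10, 14:40-17:05 (subtract 2h to convert from UTC+2).
Mei in UTC: 10:45-12:40, 12:55-14:25 (subtract 3h to convert from UTC+3).
Esperanza in UTC: 08:05-10:45, 11:50-13:50, 16:50-17:30 (subtract 6h to convert from UTC+6).
Bianca in UTC: 08:00-08:50, 09:15-09:45, 10:00-10:30, 11:35-17:30 (subtract 3h to convert from UTC+3).
Jamal ∩ Oona: 11:15-12:40, 14:15-14:30, 14:50-15:10.
Jamal ∩ Oona ∩ Freya: 11:15-12:40, 14:50-15:10.
Jamal ∩ Oona ∩ Freya ∩ Mei: 11:15-12:40.
Jamal ∩ Oona ∩ Freya ∩ Mei ∩ Esperanza: 11:50-12:40.
Jamal ∩ Oona ∩ Freya ∩ Mei ∩ Esperanza ∩ Bianca: 11:50-12:40.
That's a single block of 50 minutes.

50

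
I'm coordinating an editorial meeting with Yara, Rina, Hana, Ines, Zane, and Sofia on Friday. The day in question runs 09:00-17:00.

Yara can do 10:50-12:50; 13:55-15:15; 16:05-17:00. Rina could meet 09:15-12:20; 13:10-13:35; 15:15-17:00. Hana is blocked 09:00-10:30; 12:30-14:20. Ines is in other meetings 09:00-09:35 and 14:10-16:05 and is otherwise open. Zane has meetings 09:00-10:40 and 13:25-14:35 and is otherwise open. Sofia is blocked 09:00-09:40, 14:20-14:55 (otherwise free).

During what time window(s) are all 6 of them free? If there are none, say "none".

10:50-12:20, 16:05-17:00

Yara free: 10:50-12:50, 13:55-15:15, 16:05-17:00.
Rina free: 09:15-12:20, 13:10-13:35, 15:15-17:00.
Hana free: 10:30-12:30, 14:20-17:00 (invert busy blocks within the working day).
Ines free: 09:35-14:10, 16:05-17:00 (invert busy blocks within the working day).
Zane free: 10:40-13:25, 14:35-17:00 (invert busy blocks within the working day).
Sofia free: 09:40-14:20, 14:55-17:00 (invert busy blocks within the working day).
Yara ∩ Rina: 10:50-12:20, 16:05-17:00.
Yara ∩ Rina ∩ Hana: 10:50-12:20, 16:05-17:00.
Yara ∩ Rina ∩ Hana ∩ Ines: 10:50-12:20, 16:05-17:00.
Yara ∩ Rina ∩ Hana ∩ Ines ∩ Zane: 10:50-12:20, 16:05-17:00.
Yara ∩ Rina ∩ Hana ∩ Ines ∩ Zane ∩ Sofia: 10:50-12:20, 16:05-17:00.
Those are the intersection windows.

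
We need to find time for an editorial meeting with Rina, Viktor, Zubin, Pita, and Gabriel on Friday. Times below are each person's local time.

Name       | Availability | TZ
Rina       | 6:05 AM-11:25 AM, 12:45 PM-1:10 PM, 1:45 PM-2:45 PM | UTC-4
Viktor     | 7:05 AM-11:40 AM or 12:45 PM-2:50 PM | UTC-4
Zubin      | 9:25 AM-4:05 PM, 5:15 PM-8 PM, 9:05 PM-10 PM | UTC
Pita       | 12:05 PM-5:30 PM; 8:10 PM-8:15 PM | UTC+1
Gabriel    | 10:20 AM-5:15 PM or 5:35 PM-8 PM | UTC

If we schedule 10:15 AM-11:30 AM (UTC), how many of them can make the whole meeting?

Rina in UTC: 10:05-15:25, 16:45-17:10, 17:45-18:45 (add 4h to convert from UTC-4).
Viktor in UTC: 11:05-15:40, 16:45-18:50 (add 4h to convert from UTC-4).
Zubin in UTC: 09:25-16:05, 17:15-20:00, 21:05-22:00.
Pita in UTC: 11:05-16:30, 19:10-19:15 (subtract 1h to convert from UTC+1).
Gabriel in UTC: 10:20-17:15, 17:35-20:00.
Rina and Zubin can make the full 10:15-11:30 slot — that's 2.

2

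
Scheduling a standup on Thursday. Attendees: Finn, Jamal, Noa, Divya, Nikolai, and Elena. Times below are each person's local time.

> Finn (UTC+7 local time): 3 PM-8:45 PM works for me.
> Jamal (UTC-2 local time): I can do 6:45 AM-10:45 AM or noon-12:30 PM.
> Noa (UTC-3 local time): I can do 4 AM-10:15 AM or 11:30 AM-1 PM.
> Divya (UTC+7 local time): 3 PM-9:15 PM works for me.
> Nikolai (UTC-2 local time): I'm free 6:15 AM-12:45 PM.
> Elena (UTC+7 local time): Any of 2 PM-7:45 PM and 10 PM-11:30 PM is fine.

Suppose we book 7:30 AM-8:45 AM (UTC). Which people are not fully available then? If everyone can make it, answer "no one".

Finn in UTC: 08:00-13:45 (subtract 7h to convert from UTC+7).
Jamal in UTC: 08:45-12:45, 14:00-14:30 (add 2h to convert from UTC-2).
Noa in UTC: 07:00-13:15, 14:30-16:00 (add 3h to convert from UTC-3).
Divya in UTC: 08:00-14:15 (subtract 7h to convert from UTC+7).
Nikolai in UTC: 08:15-14:45 (add 2h to convert from UTC-2).
Elena in UTC: 07:00-12:45, 15:00-16:30 (subtract 7h to convert from UTC+7).
Finn: not fully free for 07:30-08:45. Jamal: not fully free for 07:30-08:45. Noa: free for 07:30-08:45. Divya: not fully free for 07:30-08:45. Nikolai: not fully free for 07:30-08:45. Elena: free for 07:30-08:45.

Divya, Finn, Jamal, Nikolai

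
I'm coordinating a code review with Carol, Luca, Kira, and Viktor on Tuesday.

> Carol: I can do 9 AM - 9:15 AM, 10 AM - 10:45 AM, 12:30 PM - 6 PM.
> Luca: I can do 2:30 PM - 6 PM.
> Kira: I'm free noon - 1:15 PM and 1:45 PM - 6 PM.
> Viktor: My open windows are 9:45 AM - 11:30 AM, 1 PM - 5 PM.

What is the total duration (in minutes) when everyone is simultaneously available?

Carol ∩ Luca: 14:30-18:00.
Carol ∩ Luca ∩ Kira: 14:30-18:00.
Carol ∩ Luca ∩ Kira ∩ Viktor: 14:30-17:00.
That's a single block of 150 minutes.

150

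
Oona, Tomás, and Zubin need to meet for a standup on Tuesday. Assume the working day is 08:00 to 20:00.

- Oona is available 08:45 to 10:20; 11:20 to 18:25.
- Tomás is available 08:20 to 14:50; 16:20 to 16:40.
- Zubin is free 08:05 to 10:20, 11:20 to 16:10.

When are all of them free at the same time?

08:45-10:20, 11:20-14:50

Oona ∩ Tomás: 08:45-10:20, 11:20-14:50, 16:20-16:40.
Oona ∩ Tomás ∩ Zubin: 08:45-10:20, 11:20-14:50.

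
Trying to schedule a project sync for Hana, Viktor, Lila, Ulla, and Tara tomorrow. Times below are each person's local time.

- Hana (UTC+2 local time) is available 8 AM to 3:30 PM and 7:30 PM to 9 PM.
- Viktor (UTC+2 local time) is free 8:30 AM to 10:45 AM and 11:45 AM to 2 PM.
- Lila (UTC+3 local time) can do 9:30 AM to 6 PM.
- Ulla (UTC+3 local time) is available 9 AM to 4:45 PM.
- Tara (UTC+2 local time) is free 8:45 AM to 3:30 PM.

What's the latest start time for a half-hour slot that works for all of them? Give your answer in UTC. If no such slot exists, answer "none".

11:30

Hana in UTC: 06:00-13:30, 17:30-19:00 (subtract 2h to convert from UTC+2).
Viktor in UTC: 06:30-08:45, 09:45-12:00 (subtract 2h to convert from UTC+2).
Lila in UTC: 06:30-15:00 (subtract 3h to convert from UTC+3).
Ulla in UTC: 06:00-13:45 (subtract 3h to convert from UTC+3).
Tara in UTC: 06:45-13:30 (subtract 2h to convert from UTC+2).
Hana ∩ Viktor: 06:30-08:45, 09:45-12:00.
Hana ∩ Viktor ∩ Lila: 06:30-08:45, 09:45-12:00.
Hana ∩ Viktor ∩ Lila ∩ Ulla: 06:30-08:45, 09:45-12:00.
Hana ∩ Viktor ∩ Lila ∩ Ulla ∩ Tara: 06:45-08:45, 09:45-12:00.
So the common availability across everyone is 06:45-08:45, 09:45-12:00.
The last common window of at least 30 minutes is 09:45-12:00; a 30-minute meeting can start as late as 11:30 and still end by 12:00.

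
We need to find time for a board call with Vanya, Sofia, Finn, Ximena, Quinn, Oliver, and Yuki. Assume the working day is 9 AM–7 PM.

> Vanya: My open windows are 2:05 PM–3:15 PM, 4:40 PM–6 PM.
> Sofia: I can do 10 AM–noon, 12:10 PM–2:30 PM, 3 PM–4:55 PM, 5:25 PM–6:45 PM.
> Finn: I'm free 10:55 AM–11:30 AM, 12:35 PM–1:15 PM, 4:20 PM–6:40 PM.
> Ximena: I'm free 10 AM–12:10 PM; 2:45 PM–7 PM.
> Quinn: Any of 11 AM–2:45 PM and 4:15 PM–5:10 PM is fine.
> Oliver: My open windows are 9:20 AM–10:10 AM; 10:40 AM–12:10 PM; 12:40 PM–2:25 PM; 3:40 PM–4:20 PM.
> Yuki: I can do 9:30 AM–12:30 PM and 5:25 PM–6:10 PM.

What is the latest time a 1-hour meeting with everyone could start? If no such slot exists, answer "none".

Vanya ∩ Sofia: 14:05-14:30, 15:00-15:15, 16:40-16:55, 17:25-18:00.
Vanya ∩ Sofia ∩ Finn: 16:40-16:55, 17:25-18:00.
Vanya ∩ Sofia ∩ Finn ∩ Ximena: 16:40-16:55, 17:25-18:00.
Vanya ∩ Sofia ∩ Finn ∩ Ximena ∩ Quinn: 16:40-16:55.
Vanya ∩ Sofia ∩ Finn ∩ Ximena ∩ Quinn ∩ Oliver: ∅.
Vanya ∩ Sofia ∩ Finn ∩ Ximena ∩ Quinn ∩ Oliver ∩ Yuki: ∅.
There is no time when everyone is free.
No common window is at least 60 minutes long.

none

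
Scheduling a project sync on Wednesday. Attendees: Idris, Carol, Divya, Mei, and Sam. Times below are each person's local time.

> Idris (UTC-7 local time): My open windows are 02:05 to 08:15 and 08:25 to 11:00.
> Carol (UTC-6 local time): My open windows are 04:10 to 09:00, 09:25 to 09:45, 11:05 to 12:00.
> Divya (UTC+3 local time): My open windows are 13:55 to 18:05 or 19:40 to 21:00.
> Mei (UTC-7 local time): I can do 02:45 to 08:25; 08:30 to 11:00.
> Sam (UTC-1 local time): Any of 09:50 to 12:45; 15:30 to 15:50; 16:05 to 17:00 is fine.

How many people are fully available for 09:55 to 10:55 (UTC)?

2

Idris in UTC: 09:05-15:15, 15:25-18:00 (add 7h to convert from UTC-7).
Carol in UTC: 10:10-15:00, 15:25-15:45, 17:05-18:00 (add 6h to convert from UTC-6).
Divya in UTC: 10:55-15:05, 16:40-18:00 (subtract 3h to convert from UTC+3).
Mei in UTC: 09:45-15:25, 15:30-18:00 (add 7h to convert from UTC-7).
Sam in UTC: 10:50-13:45, 16:30-16:50, 17:05-18:00 (add 1h to convert from UTC-1).
Idris and Mei can make the full 09:55-10:55 slot — that's 2.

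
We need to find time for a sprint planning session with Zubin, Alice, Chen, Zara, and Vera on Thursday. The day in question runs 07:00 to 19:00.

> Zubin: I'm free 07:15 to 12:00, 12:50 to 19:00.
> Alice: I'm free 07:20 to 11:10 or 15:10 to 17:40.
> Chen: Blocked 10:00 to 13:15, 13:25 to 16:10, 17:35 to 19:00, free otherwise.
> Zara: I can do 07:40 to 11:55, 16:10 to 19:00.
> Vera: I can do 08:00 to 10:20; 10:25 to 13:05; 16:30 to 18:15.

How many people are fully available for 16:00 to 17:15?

Zubin free: 07:15-12:00, 12:50-19:00.
Alice free: 07:20-11:10, 15:10-17:40.
Chen free: 07:00-10:00, 13:15-13:25, 16:10-17:35 (invert busy blocks within the working day).
Zara free: 07:40-11:55, 16:10-19:00.
Vera free: 08:00-10:20, 10:25-13:05, 16:30-18:15.
Zubin and Alice can make the full 16:00-17:15 slot — that's 2.

2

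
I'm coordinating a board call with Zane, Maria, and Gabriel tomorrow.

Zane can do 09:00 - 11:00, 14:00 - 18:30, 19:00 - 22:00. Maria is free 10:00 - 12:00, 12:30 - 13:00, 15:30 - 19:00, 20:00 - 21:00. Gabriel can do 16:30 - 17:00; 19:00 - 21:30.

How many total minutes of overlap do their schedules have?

90

Zane ∩ Maria: 10:00-11:00, 15:30-18:30, 20:00-21:00.
Zane ∩ Maria ∩ Gabriel: 16:30-17:00, 20:00-21:00.
Summing the common windows: 30 + 60 = 90 minutes.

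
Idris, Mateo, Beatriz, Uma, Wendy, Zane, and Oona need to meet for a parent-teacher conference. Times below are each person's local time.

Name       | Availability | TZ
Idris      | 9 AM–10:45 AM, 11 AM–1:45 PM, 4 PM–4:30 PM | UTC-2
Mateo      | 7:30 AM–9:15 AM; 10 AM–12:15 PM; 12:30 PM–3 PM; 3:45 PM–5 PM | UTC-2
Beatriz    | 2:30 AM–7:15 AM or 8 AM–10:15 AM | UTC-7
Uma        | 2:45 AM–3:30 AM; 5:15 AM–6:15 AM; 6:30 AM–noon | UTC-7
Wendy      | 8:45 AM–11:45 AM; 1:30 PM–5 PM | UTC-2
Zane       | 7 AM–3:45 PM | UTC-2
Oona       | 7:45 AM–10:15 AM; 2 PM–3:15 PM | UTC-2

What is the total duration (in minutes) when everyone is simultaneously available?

0

Idris in UTC: 11:00-12:45, 13:00-15:45, 18:00-18:30 (add 2h to convert from UTC-2).
Mateo in UTC: 09:30-11:15, 12:00-14:15, 14:30-17:00, 17:45-19:00 (add 2h to convert from UTC-2).
Beatriz in UTC: 09:30-14:15, 15:00-17:15 (add 7h to convert from UTC-7).
Uma in UTC: 09:45-10:30, 12:15-13:15, 13:30-19:00 (add 7h to convert from UTC-7).
Wendy in UTC: 10:45-13:45, 15:30-19:00 (add 2h to convert from UTC-2).
Zane in UTC: 09:00-17:45 (add 2h to convert from UTC-2).
Oona in UTC: 09:45-12:15, 16:00-17:15 (add 2h to convert from UTC-2).
Idris ∩ Mateo: 11:00-11:15, 12:00-12:45, 13:00-14:15, 14:30-15:45, 18:00-18:30.
Idris ∩ Mateo ∩ Beatriz: 11:00-11:15, 12:00-12:45, 13:00-14:15, 15:00-15:45.
Idris ∩ Mateo ∩ Beatriz ∩ Uma: 12:15-12:45, 13:00-13:15, 13:30-14:15, 15:00-15:45.
Idris ∩ Mateo ∩ Beatriz ∩ Uma ∩ Wendy: 12:15-12:45, 13:00-13:15, 13:30-13:45, 15:30-15:45.
Idris ∩ Mateo ∩ Beatriz ∩ Uma ∩ Wendy ∩ Zane: 12:15-12:45, 13:00-13:15, 13:30-13:45, 15:30-15:45.
Idris ∩ Mateo ∩ Beatriz ∩ Uma ∩ Wendy ∩ Zane ∩ Oona: ∅.
There is no time when everyone is free.
There is no common window, so the total is 0 minutes.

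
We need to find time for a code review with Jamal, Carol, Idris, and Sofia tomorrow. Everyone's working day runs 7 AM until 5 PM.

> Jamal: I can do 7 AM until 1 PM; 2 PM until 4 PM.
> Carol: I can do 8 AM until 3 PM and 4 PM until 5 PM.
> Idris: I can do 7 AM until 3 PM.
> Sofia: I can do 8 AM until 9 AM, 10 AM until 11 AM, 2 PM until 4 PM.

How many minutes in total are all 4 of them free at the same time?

180

Jamal ∩ Carol: 08:00-13:00, 14:00-15:00.
Jamal ∩ Carol ∩ Idris: 08:00-13:00, 14:00-15:00.
Jamal ∩ Carol ∩ Idris ∩ Sofia: 08:00-09:00, 10:00-11:00, 14:00-15:00.
So the common availability across everyone is 08:00-09:00, 10:00-11:00, 14:00-15:00.
Summing the common windows: 60 + 60 + 60 = 180 minutes.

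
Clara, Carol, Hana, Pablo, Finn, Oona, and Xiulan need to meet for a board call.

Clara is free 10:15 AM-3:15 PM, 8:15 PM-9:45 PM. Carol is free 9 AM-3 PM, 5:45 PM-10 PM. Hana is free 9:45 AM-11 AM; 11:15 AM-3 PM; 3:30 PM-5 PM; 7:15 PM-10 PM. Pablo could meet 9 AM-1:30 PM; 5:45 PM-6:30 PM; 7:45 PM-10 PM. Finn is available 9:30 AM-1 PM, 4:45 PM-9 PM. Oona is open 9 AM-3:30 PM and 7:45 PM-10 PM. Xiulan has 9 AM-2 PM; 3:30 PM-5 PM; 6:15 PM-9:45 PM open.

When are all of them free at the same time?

Clara ∩ Carol: 10:15-15:00, 20:15-21:45.
Clara ∩ Carol ∩ Hana: 10:15-11:00, 11:15-15:00, 20:15-21:45.
Clara ∩ Carol ∩ Hana ∩ Pablo: 10:15-11:00, 11:15-13:30, 20:15-21:45.
Clara ∩ Carol ∩ Hana ∩ Pablo ∩ Finn: 10:15-11:00, 11:15-13:00, 20:15-21:00.
Clara ∩ Carol ∩ Hana ∩ Pablo ∩ Finn ∩ Oona: 10:15-11:00, 11:15-13:00, 20:15-21:00.
Clara ∩ Carol ∩ Hana ∩ Pablo ∩ Finn ∩ Oona ∩ Xiulan: 10:15-11:00, 11:15-13:00, 20:15-21:00.

10:15-11:00, 11:15-13:00, 20:15-21:00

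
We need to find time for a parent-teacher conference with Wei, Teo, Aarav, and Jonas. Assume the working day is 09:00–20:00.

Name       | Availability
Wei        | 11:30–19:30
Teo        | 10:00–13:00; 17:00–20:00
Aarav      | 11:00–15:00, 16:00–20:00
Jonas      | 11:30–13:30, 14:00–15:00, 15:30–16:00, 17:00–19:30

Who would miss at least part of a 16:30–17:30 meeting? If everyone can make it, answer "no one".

Jonas, Teo

Wei: free for 16:30-17:30. Teo: not fully free for 16:30-17:30. Aarav: free for 16:30-17:30. Jonas: not fully free for 16:30-17:30.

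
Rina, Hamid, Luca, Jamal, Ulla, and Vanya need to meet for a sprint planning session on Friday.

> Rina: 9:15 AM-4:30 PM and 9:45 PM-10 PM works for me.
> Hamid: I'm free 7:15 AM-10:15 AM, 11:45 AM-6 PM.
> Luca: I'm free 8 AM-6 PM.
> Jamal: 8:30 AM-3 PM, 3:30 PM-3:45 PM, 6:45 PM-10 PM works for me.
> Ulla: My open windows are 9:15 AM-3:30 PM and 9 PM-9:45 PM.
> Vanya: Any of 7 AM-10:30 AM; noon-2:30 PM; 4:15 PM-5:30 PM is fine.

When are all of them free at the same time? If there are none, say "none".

Rina ∩ Hamid: 09:15-10:15, 11:45-16:30.
Rina ∩ Hamid ∩ Luca: 09:15-10:15, 11:45-16:30.
Rina ∩ Hamid ∩ Luca ∩ Jamal: 09:15-10:15, 11:45-15:00, 15:30-15:45.
Rina ∩ Hamid ∩ Luca ∩ Jamal ∩ Ulla: 09:15-10:15, 11:45-15:00.
Rina ∩ Hamid ∩ Luca ∩ Jamal ∩ Ulla ∩ Vanya: 09:15-10:15, 12:00-14:30.
Those are the intersection windows.

09:15-10:15, 12:00-14:30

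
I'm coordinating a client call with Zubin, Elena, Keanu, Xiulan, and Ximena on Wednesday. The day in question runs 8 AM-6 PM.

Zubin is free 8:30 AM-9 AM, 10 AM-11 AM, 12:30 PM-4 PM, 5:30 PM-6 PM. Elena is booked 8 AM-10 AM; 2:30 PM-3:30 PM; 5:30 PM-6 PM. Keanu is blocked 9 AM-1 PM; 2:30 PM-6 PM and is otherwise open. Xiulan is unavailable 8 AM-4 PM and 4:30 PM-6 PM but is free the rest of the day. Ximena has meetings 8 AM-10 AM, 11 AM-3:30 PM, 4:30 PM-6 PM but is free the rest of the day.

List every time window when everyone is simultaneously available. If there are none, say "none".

none

Zubin free: 08:30-09:00, 10:00-11:00, 12:30-16:00, 17:30-18:00.
Elena free: 10:00-14:30, 15:30-17:30 (invert busy blocks within the working day).
Keanu free: 08:00-09:00, 13:00-14:30 (invert busy blocks within the working day).
Xiulan free: 16:00-16:30 (invert busy blocks within the working day).
Ximena free: 10:00-11:00, 15:30-16:30 (invert busy blocks within the working day).
Zubin ∩ Elena: 10:00-11:00, 12:30-14:30, 15:30-16:00.
Zubin ∩ Elena ∩ Keanu: 13:00-14:30.
Zubin ∩ Elena ∩ Keanu ∩ Xiulan: ∅.
Zubin ∩ Elena ∩ Keanu ∩ Xiulan ∩ Ximena: ∅.
There is no time when everyone is free.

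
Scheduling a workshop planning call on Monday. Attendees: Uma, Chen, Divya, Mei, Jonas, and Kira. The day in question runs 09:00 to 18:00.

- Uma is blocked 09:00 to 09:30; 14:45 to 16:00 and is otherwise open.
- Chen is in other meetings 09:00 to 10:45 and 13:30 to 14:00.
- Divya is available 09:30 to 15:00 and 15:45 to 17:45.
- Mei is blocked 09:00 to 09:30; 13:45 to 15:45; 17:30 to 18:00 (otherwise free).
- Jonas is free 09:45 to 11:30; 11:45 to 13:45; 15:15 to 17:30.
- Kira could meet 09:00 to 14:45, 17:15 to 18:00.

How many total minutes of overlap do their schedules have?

Uma free: 09:30-14:45, 16:00-18:00 (invert busy blocks within the working day).
Chen free: 10:45-13:30, 14:00-18:00 (invert busy blocks within the working day).
Divya free: 09:30-15:00, 15:45-17:45.
Mei free: 09:30-13:45, 15:45-17:30 (invert busy blocks within the working day).
Jonas free: 09:45-11:30, 11:45-13:45, 15:15-17:30.
Kira free: 09:00-14:45, 17:15-18:00.
Uma ∩ Chen: 10:45-13:30, 14:00-14:45, 16:00-18:00.
Uma ∩ Chen ∩ Divya: 10:45-13:30, 14:00-14:45, 16:00-17:45.
Uma ∩ Chen ∩ Divya ∩ Mei: 10:45-13:30, 16:00-17:30.
Uma ∩ Chen ∩ Divya ∩ Mei ∩ Jonas: 10:45-11:30, 11:45-13:30, 16:00-17:30.
Uma ∩ Chen ∩ Divya ∩ Mei ∩ Jonas ∩ Kira: 10:45-11:30, 11:45-13:30, 17:15-17:30.
So the common availability across everyone is 10:45-11:30, 11:45-13:30, 17:15-17:30.
Summing the common windows: 45 + 105 + 15 = 165 minutes.

165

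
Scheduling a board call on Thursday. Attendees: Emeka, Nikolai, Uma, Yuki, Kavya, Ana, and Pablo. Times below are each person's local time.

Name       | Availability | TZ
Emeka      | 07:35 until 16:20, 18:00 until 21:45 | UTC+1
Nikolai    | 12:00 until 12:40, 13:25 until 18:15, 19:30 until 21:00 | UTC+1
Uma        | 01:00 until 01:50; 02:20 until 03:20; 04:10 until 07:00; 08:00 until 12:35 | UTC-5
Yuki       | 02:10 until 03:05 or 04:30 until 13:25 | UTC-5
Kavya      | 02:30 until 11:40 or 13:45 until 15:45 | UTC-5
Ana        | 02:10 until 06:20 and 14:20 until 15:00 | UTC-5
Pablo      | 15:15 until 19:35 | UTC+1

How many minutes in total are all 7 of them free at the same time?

Emeka in UTC: 06:35-15:20, 17:00-20:45 (subtract 1h to convert from UTC+1).
Nikolai in UTC: 11:00-11:40, 12:25-17:15, 18:30-20:00 (subtract 1h to convert from UTC+1).
Uma in UTC: 06:00-06:50, 07:20-08:20, 09:10-12:00, 13:00-17:35 (add 5h to convert from UTC-5).
Yuki in UTC: 07:10-08:05, 09:30-18:25 (add 5h to convert from UTC-5).
Kavya in UTC: 07:30-16:40, 18:45-20:45 (add 5h to convert from UTC-5).
Ana in UTC: 07:10-11:20, 19:20-20:00 (add 5h to convert from UTC-5).
Pablo in UTC: 14:15-18:35 (subtract 1h to convert from UTC+1).
Emeka ∩ Nikolai: 11:00-11:40, 12:25-15:20, 17:00-17:15, 18:30-20:00.
Emeka ∩ Nikolai ∩ Uma: 11:00-11:40, 13:00-15:20, 17:00-17:15.
Emeka ∩ Nikolai ∩ Uma ∩ Yuki: 11:00-11:40, 13:00-15:20, 17:00-17:15.
Emeka ∩ Nikolai ∩ Uma ∩ Yuki ∩ Kavya: 11:00-11:40, 13:00-15:20.
Emeka ∩ Nikolai ∩ Uma ∩ Yuki ∩ Kavya ∩ Ana: 11:00-11:20.
Emeka ∩ Nikolai ∩ Uma ∩ Yuki ∩ Kavya ∩ Ana ∩ Pablo: ∅.
There is no time when everyone is free.
There is no common window, so the total is 0 minutes.

0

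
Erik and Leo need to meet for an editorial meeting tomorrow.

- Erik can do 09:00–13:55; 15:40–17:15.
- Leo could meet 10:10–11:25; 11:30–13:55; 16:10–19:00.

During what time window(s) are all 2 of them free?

Erik ∩ Leo: 10:10-11:25, 11:30-13:55, 16:10-17:15.

10:10-11:25, 11:30-13:55, 16:10-17:15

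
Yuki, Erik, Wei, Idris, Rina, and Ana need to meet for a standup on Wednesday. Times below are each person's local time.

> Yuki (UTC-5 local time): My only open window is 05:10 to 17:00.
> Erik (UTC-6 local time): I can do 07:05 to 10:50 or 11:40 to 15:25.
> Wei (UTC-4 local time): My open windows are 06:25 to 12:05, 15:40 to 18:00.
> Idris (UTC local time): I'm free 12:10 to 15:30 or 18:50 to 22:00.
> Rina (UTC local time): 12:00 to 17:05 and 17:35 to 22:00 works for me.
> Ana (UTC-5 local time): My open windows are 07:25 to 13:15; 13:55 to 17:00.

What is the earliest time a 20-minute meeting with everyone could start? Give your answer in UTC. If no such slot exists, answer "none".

13:05

Yuki in UTC: 10:10-22:00 (add 5h to convert from UTC-5).
Erik in UTC: 13:05-16:50, 17:40-21:25 (add 6h to convert from UTC-6).
Wei in UTC: 10:25-16:05, 19:40-22:00 (add 4h to convert from UTC-4).
Idris in UTC: 12:10-15:30, 18:50-22:00.
Rina in UTC: 12:00-17:05, 17:35-22:00.
Ana in UTC: 12:25-18:15, 18:55-22:00 (add 5h to convert from UTC-5).
Yuki ∩ Erik: 13:05-16:50, 17:40-21:25.
Yuki ∩ Erik ∩ Wei: 13:05-16:05, 19:40-21:25.
Yuki ∩ Erik ∩ Wei ∩ Idris: 13:05-15:30, 19:40-21:25.
Yuki ∩ Erik ∩ Wei ∩ Idris ∩ Rina: 13:05-15:30, 19:40-21:25.
Yuki ∩ Erik ∩ Wei ∩ Idris ∩ Rina ∩ Ana: 13:05-15:30, 19:40-21:25.
Those are the intersection windows.
The first common window of at least 20 minutes is 13:05-15:30, so the earliest start is 13:05.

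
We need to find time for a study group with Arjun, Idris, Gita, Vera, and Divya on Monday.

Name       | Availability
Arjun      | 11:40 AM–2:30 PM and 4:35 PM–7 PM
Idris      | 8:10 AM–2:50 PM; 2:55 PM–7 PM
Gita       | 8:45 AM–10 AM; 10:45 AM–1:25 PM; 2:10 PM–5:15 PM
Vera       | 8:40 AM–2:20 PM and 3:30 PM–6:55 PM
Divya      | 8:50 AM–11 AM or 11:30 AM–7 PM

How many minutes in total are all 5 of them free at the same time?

Arjun ∩ Idris: 11:40-14:30, 16:35-19:00.
Arjun ∩ Idris ∩ Gita: 11:40-13:25, 14:10-14:30, 16:35-17:15.
Arjun ∩ Idris ∩ Gita ∩ Vera: 11:40-13:25, 14:10-14:20, 16:35-17:15.
Arjun ∩ Idris ∩ Gita ∩ Vera ∩ Divya: 11:40-13:25, 14:10-14:20, 16:35-17:15.
Summing the common windows: 105 + 10 + 40 = 155 minutes.

155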